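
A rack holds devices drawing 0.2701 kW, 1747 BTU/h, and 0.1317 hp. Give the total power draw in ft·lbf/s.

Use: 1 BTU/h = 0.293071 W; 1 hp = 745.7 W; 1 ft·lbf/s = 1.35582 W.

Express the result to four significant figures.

0.2701 kW × 1000 = 270.1 W
1747 BTU/h × 0.293071 = 511.995 W
0.1317 hp × 745.7 = 98.2087 W
Sum: 270.1 + 511.995 + 98.2087 = 880.304 W
In ft·lbf/s: 880.304 / 1.35582 = 649.278 ft·lbf/s

649.3 ft·lbf/s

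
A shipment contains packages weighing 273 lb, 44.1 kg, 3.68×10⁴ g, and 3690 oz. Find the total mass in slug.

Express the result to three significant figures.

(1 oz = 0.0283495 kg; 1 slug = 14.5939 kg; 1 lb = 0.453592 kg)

21.2 slug

273 lb × 0.453592 → 123.831 kg
44.1 kg (already kg)
3.68×10⁴ g × 0.001 → 36.8 kg
3690 oz × 0.0283495 → 104.61 kg
Sum: 123.831 + 44.1 + 36.8 + 104.61 = 309.341 kg
In slug: 309.341 / 14.5939 = 21.1966 slug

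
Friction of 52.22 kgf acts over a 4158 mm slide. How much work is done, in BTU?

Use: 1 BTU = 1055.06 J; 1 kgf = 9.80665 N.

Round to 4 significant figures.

52.22 kgf × 9.80665 = 512.103 N
4158 mm × 0.001 = 4.158 m
W = F × d = 512.103 N × 4.158 m = 2129.32 J
2129.32 J ÷ (1055.06 J/BTU) = 2.0182 BTU

2.018 BTU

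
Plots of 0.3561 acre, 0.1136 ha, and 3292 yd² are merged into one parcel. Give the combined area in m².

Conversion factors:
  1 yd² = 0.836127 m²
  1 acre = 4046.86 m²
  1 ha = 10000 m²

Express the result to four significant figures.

5330 m²

0.3561 acre × 4046.86 = 1441.09 m²
0.1136 ha × 10000 = 1136 m²
3292 yd² × 0.836127 = 2752.53 m²
Combined: 1441.09 + 1136 + 2752.53 = 5329.62 m²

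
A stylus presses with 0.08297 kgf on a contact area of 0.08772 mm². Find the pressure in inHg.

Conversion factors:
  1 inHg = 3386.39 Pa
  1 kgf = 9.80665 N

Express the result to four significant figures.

2739 inHg

0.08297 kgf × 9.80665 = 0.813658 N
0.08772 mm² × 10⁻⁶ = 8.772×10⁻⁸ m²
P = F / A = 0.813658 N / 8.772×10⁻⁸ m² = 9.27563×10⁶ Pa
9.27563×10⁶ Pa ÷ (3386.39 Pa/inHg) = 2739.09 inHg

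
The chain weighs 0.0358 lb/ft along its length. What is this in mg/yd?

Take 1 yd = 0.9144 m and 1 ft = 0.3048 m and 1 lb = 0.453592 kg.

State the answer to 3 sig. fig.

0.0358 lb/ft × 0.453592 kg/lb ÷ 0.3048 m/ft = 0.0532762 kg/m
0.0532762 kg/m ÷ 10⁻⁶ kg/mg × 0.9144 m/yd = 48715.8 mg/yd

4.87×10⁴ mg/yd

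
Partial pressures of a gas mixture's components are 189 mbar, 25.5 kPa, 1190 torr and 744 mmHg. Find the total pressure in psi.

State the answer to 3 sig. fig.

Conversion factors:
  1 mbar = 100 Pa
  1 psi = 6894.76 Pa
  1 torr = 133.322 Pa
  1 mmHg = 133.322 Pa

43.8 psi

189 mbar × 100 = 18900 Pa
25.5 kPa × 1000 = 25500 Pa
1190 torr × 133.322 = 158653 Pa
744 mmHg × 133.322 = 99191.6 Pa
Combined: 18900 + 25500 + 158653 + 99191.6 = 302245 Pa
In psi: 302245 / 6894.76 = 43.8369 psi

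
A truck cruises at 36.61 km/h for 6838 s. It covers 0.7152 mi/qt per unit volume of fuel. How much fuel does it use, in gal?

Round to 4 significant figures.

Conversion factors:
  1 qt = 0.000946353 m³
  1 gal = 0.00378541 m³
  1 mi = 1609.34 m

15.10 gal

36.61 km/h → 10.1694 m/s
d = v × t = 10.1694 × 6838 = 69538.4 m
0.7152 mi/qt → 1.21625×10⁶ m/m³
V = d / (distance per unit fuel) = 69538.4 / 1.21625×10⁶ = 0.0571744 m³
In gal: 0.0571744 / 0.00378541 = 15.1039 gal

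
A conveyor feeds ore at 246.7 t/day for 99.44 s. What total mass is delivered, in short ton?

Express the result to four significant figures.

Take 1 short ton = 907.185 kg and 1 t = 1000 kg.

0.3130 short ton

246.7 t/day → 2.85532 kg/s
m = ṁ × t = 2.85532 × 99.44 = 283.933 kg
In short ton: 283.933 / 907.185 = 0.312982 short ton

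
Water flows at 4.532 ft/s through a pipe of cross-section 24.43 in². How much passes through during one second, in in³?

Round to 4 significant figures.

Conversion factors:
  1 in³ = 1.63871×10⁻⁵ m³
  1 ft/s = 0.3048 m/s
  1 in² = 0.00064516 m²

4.532 ft/s × 0.3048 → 1.38135 m/s
24.43 in² × 0.00064516 → 0.0157613 m²
V = v × A × t = 1.38135 m/s × 0.0157613 m² × 1 s = 0.0217719 m³
0.0217719 m³ ÷ (1.63871×10⁻⁵ m³/in³) = 1328.6 in³

1329 in³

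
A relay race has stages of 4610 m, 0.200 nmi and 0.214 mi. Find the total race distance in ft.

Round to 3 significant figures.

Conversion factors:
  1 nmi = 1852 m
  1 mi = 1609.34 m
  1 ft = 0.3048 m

4610 m (already m)
0.200 nmi × 1852 = 370.4 m
0.214 mi × 1609.34 = 344.399 m
Total: 4610 + 370.4 + 344.399 = 5324.8 m
In ft: 5324.8 / 0.3048 = 17469.8 ft

1.75×10⁴ ft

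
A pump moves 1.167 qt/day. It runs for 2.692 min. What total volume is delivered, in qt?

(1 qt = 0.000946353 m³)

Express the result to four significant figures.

0.002182 qt

1.167 qt/day → 1.27823×10⁻⁸ m³/s
2.692 min → 161.52 s
V = Q × t = 1.27823×10⁻⁸ × 161.52 = 2.0646×10⁻⁶ m³
In qt: 2.0646×10⁻⁶ / 0.000946353 = 0.00218164 qt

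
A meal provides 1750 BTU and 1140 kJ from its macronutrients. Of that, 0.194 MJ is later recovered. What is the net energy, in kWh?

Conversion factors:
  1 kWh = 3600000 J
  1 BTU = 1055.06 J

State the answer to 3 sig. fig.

1750 BTU × 1055.06 = 1.84636×10⁶ J
1140 kJ × 1000 = 1.14×10⁶ J
0.194 MJ × 1000000 = 194000 J
Sum: 1.84636×10⁶ + 1.14×10⁶ − 194000 = 2.79236×10⁶ J
In kWh: 2.79236×10⁶ / 3600000 = 0.775656 kWh

0.776 kWh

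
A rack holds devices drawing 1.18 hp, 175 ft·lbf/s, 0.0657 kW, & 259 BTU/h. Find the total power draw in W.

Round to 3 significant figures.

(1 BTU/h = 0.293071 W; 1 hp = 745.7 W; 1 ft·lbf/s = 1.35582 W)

1260 W

1.18 hp × 745.7 → 879.926 W
175 ft·lbf/s × 1.35582 → 237.269 W
0.0657 kW × 1000 → 65.7 W
259 BTU/h × 0.293071 → 75.9054 W
Sum: 879.926 + 237.269 + 65.7 + 75.9054 = 1258.8 W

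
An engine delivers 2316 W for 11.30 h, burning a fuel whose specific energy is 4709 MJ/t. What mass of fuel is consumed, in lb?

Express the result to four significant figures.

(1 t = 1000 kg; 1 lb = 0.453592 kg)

44.11 lb

11.30 h → 40680 s
E = P × t = 2316 × 40680 = 9.42149×10⁷ J
4709 MJ/t → 4.709×10⁶ J/kg
m = E / e_s = 9.42149×10⁷ / 4.709×10⁶ = 20.0074 kg
In lb: 20.0074 / 0.453592 = 44.1088 lb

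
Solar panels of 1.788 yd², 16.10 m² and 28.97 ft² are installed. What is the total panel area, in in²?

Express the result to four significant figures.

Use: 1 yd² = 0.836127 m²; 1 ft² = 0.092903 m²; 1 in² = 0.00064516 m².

3.144×10⁴ in²

1.788 yd² × 0.836127 → 1.495 m²
16.10 m² (already m²)
28.97 ft² × 0.092903 → 2.6914 m²
Total: 1.495 + 16.1 + 2.6914 = 20.2864 m²
In in²: 20.2864 / 0.00064516 = 31444 in²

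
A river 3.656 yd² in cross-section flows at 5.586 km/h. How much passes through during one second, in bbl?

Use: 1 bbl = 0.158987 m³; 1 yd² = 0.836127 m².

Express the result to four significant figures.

5.586 km/h × (1/3.6) → 1.55167 m/s
3.656 yd² × 0.836127 → 3.05688 m²
V = v × A × t = 1.55167 m/s × 3.05688 m² × 1 s = 4.74327 m³
4.74327 m³ ÷ (0.158987 m³/bbl) = 29.8343 bbl

29.83 bbl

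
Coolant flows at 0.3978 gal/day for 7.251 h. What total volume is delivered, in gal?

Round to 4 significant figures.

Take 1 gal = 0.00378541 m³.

0.3978 gal/day → 1.74287×10⁻⁸ m³/s
7.251 h → 26103.6 s
V = Q × t = 1.74287×10⁻⁸ × 26103.6 = 4.54952×10⁻⁴ m³
In gal: 4.54952×10⁻⁴ / 0.00378541 = 0.120186 gal

0.1202 gal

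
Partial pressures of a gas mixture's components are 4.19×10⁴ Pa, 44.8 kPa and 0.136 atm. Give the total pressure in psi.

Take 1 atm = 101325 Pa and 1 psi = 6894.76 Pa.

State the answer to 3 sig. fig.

14.6 psi

4.19×10⁴ Pa (already Pa)
44.8 kPa × 1000 = 44800 Pa
0.136 atm × 101325 = 13780.2 Pa
Sum: 41900 + 44800 + 13780.2 = 100480 Pa
In psi: 100480 / 6894.76 = 14.5734 psi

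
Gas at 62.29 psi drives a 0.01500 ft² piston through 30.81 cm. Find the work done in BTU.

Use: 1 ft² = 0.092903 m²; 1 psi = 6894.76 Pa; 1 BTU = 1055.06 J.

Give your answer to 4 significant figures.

62.29 psi → 429475 Pa
0.01500 ft² → 0.00139354 m²
F = P × A = 429475 × 0.00139354 = 598.491 N
30.81 cm → 0.3081 m
W = F × d = 598.491 × 0.3081 = 184.395 J
In BTU: 184.395 / 1055.06 = 0.174772 BTU

0.1748 BTU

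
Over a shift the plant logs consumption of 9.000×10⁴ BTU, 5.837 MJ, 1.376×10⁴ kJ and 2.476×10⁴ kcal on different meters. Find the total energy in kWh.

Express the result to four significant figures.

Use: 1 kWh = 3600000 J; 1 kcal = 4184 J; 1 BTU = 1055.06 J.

60.60 kWh

9.000×10⁴ BTU × 1055.06 → 9.49554×10⁷ J
5.837 MJ × 1000000 → 5.837×10⁶ J
1.376×10⁴ kJ × 1000 → 1.376×10⁷ J
2.476×10⁴ kcal × 4184 → 1.03596×10⁸ J
Sum: 9.49554×10⁷ + 5.837×10⁶ + 1.376×10⁷ + 1.03596×10⁸ = 2.18148×10⁸ J
In kWh: 2.18148×10⁸ / 3600000 = 60.5967 kWh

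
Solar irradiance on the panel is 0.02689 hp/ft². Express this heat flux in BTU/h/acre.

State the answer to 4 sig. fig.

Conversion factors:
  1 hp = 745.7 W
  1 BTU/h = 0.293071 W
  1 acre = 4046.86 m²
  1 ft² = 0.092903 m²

0.02689 hp/ft² × 745.7 W/hp ÷ 0.092903 m²/ft² = 215.837 W/m²
215.837 W/m² ÷ 0.293071 W/BTU/h × 4046.86 m²/acre = 2.98038×10⁶ BTU/h/acre

2.980×10⁶ BTU/h/acre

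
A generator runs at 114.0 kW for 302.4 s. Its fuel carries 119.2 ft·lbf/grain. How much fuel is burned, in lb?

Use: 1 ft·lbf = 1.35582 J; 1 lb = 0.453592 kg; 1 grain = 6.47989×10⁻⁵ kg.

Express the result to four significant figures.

114.0 kW → 114000 W
E = P × t = 114000 × 302.4 = 3.44736×10⁷ J
119.2 ft·lbf/grain → 2.49408×10⁶ J/kg
m = E / e_s = 3.44736×10⁷ / 2.49408×10⁶ = 13.8222 kg
In lb: 13.8222 / 0.453592 = 30.4728 lb

30.47 lb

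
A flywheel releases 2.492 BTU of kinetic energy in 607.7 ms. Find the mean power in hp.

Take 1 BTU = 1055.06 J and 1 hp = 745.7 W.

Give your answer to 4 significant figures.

2.492 BTU × 1055.06 → 2629.21 J
607.7 ms × 0.001 → 0.6077 s
P = E / t = 2629.21 J / 0.6077 s = 4326.49 W
4326.49 W ÷ (745.7 W/hp) = 5.80192 hp

5.802 hp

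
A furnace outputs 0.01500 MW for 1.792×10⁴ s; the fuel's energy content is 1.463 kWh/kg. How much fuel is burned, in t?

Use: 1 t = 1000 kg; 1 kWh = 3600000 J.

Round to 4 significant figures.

0.05104 t

0.01500 MW → 15000 W
E = P × t = 15000 × 17920 = 2.688×10⁸ J
1.463 kWh/kg → 5.2668×10⁶ J/kg
m = E / e_s = 2.688×10⁸ / 5.2668×10⁶ = 51.0367 kg
In t: 51.0367 / 1000 = 0.0510367 t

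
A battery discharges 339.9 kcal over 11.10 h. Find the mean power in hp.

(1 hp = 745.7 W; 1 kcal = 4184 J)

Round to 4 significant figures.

0.04773 hp

339.9 kcal × 4184 → 1.42214×10⁶ J
11.10 h × 3600 → 39960 s
P = E / t = 1.42214×10⁶ J / 39960 s = 35.5891 W
35.5891 W ÷ (745.7 W/hp) = 0.0477258 hp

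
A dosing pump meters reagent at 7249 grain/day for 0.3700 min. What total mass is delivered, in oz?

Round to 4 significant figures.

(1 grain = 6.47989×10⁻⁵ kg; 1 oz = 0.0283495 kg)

0.004257 oz

7249 grain/day → 5.43666×10⁻⁶ kg/s
0.3700 min → 22.2 s
m = ṁ × t = 5.43666×10⁻⁶ × 22.2 = 1.20694×10⁻⁴ kg
In oz: 1.20694×10⁻⁴ / 0.0283495 = 0.00425736 oz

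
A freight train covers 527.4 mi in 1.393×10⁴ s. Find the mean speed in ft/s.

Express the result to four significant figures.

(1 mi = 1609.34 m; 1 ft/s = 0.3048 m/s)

199.9 ft/s

527.4 mi × 1609.34 → 848766 m
v = d / t = 848766 m / 13930 s = 60.9308 m/s
60.9308 m/s ÷ (0.3048 m/s/ft/s) = 199.904 ft/s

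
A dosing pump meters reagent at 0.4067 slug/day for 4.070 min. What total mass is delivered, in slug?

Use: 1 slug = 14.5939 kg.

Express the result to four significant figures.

0.4067 slug/day → 6.86961×10⁻⁵ kg/s
4.070 min → 244.2 s
m = ṁ × t = 6.86961×10⁻⁵ × 244.2 = 0.0167756 kg
In slug: 0.0167756 / 14.5939 = 0.00114949 slug

0.001149 slug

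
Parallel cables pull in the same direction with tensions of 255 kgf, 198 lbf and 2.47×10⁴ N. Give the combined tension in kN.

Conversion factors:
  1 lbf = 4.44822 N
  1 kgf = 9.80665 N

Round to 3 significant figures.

255 kgf × 9.80665 = 2500.7 N
198 lbf × 4.44822 = 880.748 N
2.47×10⁴ N (already N)
Total: 2500.7 + 880.748 + 24700 = 28081.4 N
In kN: 28081.4 / 1000 = 28.0814 kN

28.1 kN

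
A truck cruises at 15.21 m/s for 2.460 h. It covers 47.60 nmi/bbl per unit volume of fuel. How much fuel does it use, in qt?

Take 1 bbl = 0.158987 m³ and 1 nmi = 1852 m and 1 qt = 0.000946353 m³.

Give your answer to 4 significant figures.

256.7 qt

2.460 h → 8856 s
d = v × t = 15.21 × 8856 = 134700 m
47.60 nmi/bbl → 554481 m/m³
V = d / (distance per unit fuel) = 134700 / 554481 = 0.24293 m³
In qt: 0.24293 / 0.000946353 = 256.701 qt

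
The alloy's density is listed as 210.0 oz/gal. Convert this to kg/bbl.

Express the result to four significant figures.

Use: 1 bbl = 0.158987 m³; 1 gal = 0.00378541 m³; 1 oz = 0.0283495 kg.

250.0 kg/bbl

210.0 oz/gal × 0.0283495 kg/oz ÷ 0.00378541 m³/gal = 1572.72 kg/m³
1572.72 kg/m³ × 0.158987 m³/bbl = 250.042 kg/bbl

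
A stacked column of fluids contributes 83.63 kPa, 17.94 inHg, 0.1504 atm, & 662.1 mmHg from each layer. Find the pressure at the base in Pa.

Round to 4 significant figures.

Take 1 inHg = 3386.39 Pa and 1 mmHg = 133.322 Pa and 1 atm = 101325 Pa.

83.63 kPa × 1000 = 83630 Pa
17.94 inHg × 3386.39 = 60751.8 Pa
0.1504 atm × 101325 = 15239.3 Pa
662.1 mmHg × 133.322 = 88272.5 Pa
Combined: 83630 + 60751.8 + 15239.3 + 88272.5 = 247894 Pa

2.479×10⁵ Pa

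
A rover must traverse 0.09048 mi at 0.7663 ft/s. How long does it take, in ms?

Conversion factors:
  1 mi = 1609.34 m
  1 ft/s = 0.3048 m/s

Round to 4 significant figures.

0.09048 mi × 1609.34 → 145.613 m
0.7663 ft/s × 0.3048 → 0.233568 m/s
t = d / v = 145.613 m / 0.233568 m/s = 623.429 s
623.429 s ÷ (0.001 s/ms) = 623429 ms

6.234×10⁵ ms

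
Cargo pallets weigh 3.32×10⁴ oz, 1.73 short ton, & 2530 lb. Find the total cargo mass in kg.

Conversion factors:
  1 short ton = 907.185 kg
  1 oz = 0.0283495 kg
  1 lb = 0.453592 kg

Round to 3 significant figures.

3660 kg

3.32×10⁴ oz × 0.0283495 → 941.203 kg
1.73 short ton × 907.185 → 1569.43 kg
2530 lb × 0.453592 → 1147.59 kg
Sum: 941.203 + 1569.43 + 1147.59 = 3658.22 kg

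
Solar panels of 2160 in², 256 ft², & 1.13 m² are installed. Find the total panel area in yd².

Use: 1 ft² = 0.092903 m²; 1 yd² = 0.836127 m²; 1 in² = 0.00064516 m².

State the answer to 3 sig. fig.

2160 in² × 0.00064516 → 1.39355 m²
256 ft² × 0.092903 → 23.7832 m²
1.13 m² (already m²)
Combined: 1.39355 + 23.7832 + 1.13 = 26.3068 m²
In yd²: 26.3068 / 0.836127 = 31.4627 yd²

31.5 yd²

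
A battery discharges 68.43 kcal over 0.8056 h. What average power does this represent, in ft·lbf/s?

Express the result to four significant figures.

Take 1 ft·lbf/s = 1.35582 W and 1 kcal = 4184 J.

68.43 kcal × 4184 = 286311 J
0.8056 h × 3600 = 2900.16 s
P = E / t = 286311 J / 2900.16 s = 98.7225 W
98.7225 W ÷ (1.35582 W/ft·lbf/s) = 72.8139 ft·lbf/s

72.81 ft·lbf/s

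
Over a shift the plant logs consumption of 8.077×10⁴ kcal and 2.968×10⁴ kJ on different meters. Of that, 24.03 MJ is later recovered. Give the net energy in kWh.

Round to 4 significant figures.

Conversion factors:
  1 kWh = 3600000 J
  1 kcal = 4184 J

95.44 kWh

8.077×10⁴ kcal × 4184 → 3.37942×10⁸ J
2.968×10⁴ kJ × 1000 → 2.968×10⁷ J
24.03 MJ × 1000000 → 2.403×10⁷ J
Net: 3.37942×10⁸ + 2.968×10⁷ − 2.403×10⁷ = 3.43592×10⁸ J
In kWh: 3.43592×10⁸ / 3600000 = 95.4422 kWh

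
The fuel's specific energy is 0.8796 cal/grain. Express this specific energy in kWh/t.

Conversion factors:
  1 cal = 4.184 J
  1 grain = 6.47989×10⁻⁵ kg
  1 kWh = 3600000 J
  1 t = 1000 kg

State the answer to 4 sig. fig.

15.78 kWh/t

0.8796 cal/grain × 4.184 J/cal ÷ 6.47989×10⁻⁵ kg/grain = 56794.9 J/kg
56794.9 J/kg ÷ 3600000 J/kWh × 1000 kg/t = 15.7764 kWh/t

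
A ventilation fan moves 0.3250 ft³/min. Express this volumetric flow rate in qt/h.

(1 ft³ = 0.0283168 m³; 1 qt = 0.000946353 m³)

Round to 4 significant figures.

0.3250 ft³/min × 0.0283168 m³/ft³ ÷ 60 s/min = 1.53383×10⁻⁴ m³/s
1.53383×10⁻⁴ m³/s ÷ 0.000946353 m³/qt × 3600 s/h = 583.481 qt/h

583.5 qt/h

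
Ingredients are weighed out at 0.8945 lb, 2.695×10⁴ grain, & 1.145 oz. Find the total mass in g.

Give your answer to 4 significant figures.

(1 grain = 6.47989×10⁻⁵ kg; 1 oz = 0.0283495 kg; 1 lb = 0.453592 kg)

0.8945 lb × 0.453592 = 0.405738 kg
2.695×10⁴ grain × 6.47989×10⁻⁵ = 1.74633 kg
1.145 oz × 0.0283495 = 0.0324602 kg
Total: 0.405738 + 1.74633 + 0.0324602 = 2.18453 kg
In g: 2.18453 / 0.001 = 2184.53 g

2185 g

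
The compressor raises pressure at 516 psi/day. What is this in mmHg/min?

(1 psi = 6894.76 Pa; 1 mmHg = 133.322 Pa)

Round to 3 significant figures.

18.5 mmHg/min

516 psi/day × 6894.76 Pa/psi ÷ 86400 s/day = 41.177 Pa/s
41.177 Pa/s ÷ 133.322 Pa/mmHg × 60 s/min = 18.5312 mmHg/min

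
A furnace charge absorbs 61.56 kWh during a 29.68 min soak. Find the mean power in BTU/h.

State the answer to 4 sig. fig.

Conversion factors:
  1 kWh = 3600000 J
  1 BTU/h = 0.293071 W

61.56 kWh × 3600000 = 2.21616×10⁸ J
29.68 min × 60 = 1780.8 s
P = E / t = 2.21616×10⁸ J / 1780.8 s = 124447 W
124447 W ÷ (0.293071 W/BTU/h) = 424631 BTU/h

4.246×10⁵ BTU/h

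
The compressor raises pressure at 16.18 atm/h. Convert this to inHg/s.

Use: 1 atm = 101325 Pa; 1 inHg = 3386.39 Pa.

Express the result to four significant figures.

0.1345 inHg/s

16.18 atm/h × 101325 Pa/atm ÷ 3600 s/h = 455.4 Pa/s
455.4 Pa/s ÷ 3386.39 Pa/inHg = 0.134479 inHg/s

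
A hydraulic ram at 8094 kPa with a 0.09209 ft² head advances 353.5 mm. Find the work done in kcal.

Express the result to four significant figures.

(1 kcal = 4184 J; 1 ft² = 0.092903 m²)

5.851 kcal

8094 kPa → 8.094×10⁶ Pa
0.09209 ft² → 0.00855544 m²
F = P × A = 8.094×10⁶ × 0.00855544 = 69247.7 N
353.5 mm → 0.3535 m
W = F × d = 69247.7 × 0.3535 = 24479.1 J
In kcal: 24479.1 / 4184 = 5.85065 kcal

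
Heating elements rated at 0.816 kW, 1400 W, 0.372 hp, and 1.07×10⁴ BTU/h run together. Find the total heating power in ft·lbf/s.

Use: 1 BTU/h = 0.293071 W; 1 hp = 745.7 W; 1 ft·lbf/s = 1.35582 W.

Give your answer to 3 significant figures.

0.816 kW × 1000 = 816 W
1400 W (already W)
0.372 hp × 745.7 = 277.4 W
1.07×10⁴ BTU/h × 0.293071 = 3135.86 W
Combined: 816 + 1400 + 277.4 + 3135.86 = 5629.26 W
In ft·lbf/s: 5629.26 / 1.35582 = 4151.92 ft·lbf/s

4150 ft·lbf/s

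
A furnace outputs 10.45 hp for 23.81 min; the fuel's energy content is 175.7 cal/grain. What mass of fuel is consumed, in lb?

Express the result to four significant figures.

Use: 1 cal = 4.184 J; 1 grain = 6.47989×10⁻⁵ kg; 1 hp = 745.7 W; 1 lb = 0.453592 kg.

10.45 hp → 7792.56 W
23.81 min → 1428.6 s
E = P × t = 7792.56 × 1428.6 = 1.11325×10⁷ J
175.7 cal/grain → 1.13448×10⁷ J/kg
m = E / e_s = 1.11325×10⁷ / 1.13448×10⁷ = 0.981287 kg
In lb: 0.981287 / 0.453592 = 2.16337 lb

2.163 lb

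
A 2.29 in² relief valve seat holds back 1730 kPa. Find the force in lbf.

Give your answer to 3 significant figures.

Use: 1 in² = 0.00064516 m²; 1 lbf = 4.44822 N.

1730 kPa × 1000 = 1.73×10⁶ Pa
2.29 in² × 0.00064516 = 0.00147742 m²
F = P × A = 1.73×10⁶ Pa × 0.00147742 m² = 2555.94 N
2555.94 N ÷ (4.44822 N/lbf) = 574.598 lbf

575 lbf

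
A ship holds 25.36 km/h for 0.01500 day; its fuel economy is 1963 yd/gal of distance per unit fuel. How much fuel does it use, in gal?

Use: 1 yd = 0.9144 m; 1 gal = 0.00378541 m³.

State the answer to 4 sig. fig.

5.086 gal

25.36 km/h → 7.04444 m/s
0.01500 day → 1296 s
d = v × t = 7.04444 × 1296 = 9129.59 m
1963 yd/gal → 474180 m/m³
V = d / (distance per unit fuel) = 9129.59 / 474180 = 0.0192534 m³
In gal: 0.0192534 / 0.00378541 = 5.08621 gal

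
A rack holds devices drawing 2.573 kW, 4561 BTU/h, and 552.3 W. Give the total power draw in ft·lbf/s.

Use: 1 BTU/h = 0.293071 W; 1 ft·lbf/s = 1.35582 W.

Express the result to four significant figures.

2.573 kW × 1000 = 2573 W
4561 BTU/h × 0.293071 = 1336.7 W
552.3 W (already W)
Sum: 2573 + 1336.7 + 552.3 = 4462 W
In ft·lbf/s: 4462 / 1.35582 = 3291 ft·lbf/s

3291 ft·lbf/s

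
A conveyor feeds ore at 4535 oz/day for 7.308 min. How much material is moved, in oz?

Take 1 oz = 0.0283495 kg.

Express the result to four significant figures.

23.02 oz

4535 oz/day → 0.00148802 kg/s
7.308 min → 438.48 s
m = ṁ × t = 0.00148802 × 438.48 = 0.652467 kg
In oz: 0.652467 / 0.0283495 = 23.0151 oz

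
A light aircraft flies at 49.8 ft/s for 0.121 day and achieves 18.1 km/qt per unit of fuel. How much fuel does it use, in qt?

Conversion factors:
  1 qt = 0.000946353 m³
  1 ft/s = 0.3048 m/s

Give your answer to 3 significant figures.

49.8 ft/s → 15.179 m/s
0.121 day → 10454.4 s
d = v × t = 15.179 × 10454.4 = 158687 m
18.1 km/qt → 1.91261×10⁷ m/m³
V = d / (distance per unit fuel) = 158687 / 1.91261×10⁷ = 0.00829688 m³
In qt: 0.00829688 / 0.000946353 = 8.76721 qt

8.77 qt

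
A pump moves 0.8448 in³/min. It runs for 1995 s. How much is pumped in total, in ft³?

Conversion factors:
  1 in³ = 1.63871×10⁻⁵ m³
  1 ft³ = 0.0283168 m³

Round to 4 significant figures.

0.8448 in³/min → 2.3073×10⁻⁷ m³/s
V = Q × t = 2.3073×10⁻⁷ × 1995 = 4.60306×10⁻⁴ m³
In ft³: 4.60306×10⁻⁴ / 0.0283168 = 0.0162556 ft³

0.01626 ft³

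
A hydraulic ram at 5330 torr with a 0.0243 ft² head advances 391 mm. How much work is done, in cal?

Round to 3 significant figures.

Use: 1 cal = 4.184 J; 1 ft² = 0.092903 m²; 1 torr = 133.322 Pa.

150 cal

5330 torr → 710606 Pa
0.0243 ft² → 0.00225754 m²
F = P × A = 710606 × 0.00225754 = 1604.22 N
391 mm → 0.391 m
W = F × d = 1604.22 × 0.391 = 627.25 J
In cal: 627.25 / 4.184 = 149.916 cal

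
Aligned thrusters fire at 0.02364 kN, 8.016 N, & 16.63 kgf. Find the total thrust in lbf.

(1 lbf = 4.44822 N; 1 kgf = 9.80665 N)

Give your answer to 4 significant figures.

43.78 lbf

0.02364 kN × 1000 → 23.64 N
8.016 N (already N)
16.63 kgf × 9.80665 → 163.085 N
Total: 23.64 + 8.016 + 163.085 = 194.741 N
In lbf: 194.741 / 4.44822 = 43.7795 lbf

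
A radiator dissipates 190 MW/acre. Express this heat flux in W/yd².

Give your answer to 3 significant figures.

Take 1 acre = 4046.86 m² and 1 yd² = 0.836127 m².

3.93×10⁴ W/yd²

190 MW/acre × 1000000 W/MW ÷ 4046.86 m²/acre = 46950 W/m²
46950 W/m² × 0.836127 m²/yd² = 39256.2 W/yd²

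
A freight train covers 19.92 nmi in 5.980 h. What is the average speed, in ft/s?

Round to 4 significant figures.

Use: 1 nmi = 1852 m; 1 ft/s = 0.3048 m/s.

19.92 nmi × 1852 = 36891.8 m
5.980 h × 3600 = 21528 s
v = d / t = 36891.8 m / 21528 s = 1.71367 m/s
1.71367 m/s ÷ (0.3048 m/s/ft/s) = 5.62228 ft/s

5.622 ft/s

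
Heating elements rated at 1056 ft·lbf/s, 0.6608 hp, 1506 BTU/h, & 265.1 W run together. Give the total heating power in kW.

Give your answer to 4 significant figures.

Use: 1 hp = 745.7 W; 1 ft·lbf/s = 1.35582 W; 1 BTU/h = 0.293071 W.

2.631 kW

1056 ft·lbf/s × 1.35582 = 1431.75 W
0.6608 hp × 745.7 = 492.759 W
1506 BTU/h × 0.293071 = 441.365 W
265.1 W (already W)
Total: 1431.75 + 492.759 + 441.365 + 265.1 = 2630.97 W
In kW: 2630.97 / 1000 = 2.63097 kW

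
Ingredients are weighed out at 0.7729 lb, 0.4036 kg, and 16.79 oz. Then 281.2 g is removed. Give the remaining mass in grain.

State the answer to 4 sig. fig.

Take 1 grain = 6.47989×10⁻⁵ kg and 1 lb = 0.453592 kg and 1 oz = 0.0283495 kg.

1.464×10⁴ grain

0.7729 lb × 0.453592 = 0.350581 kg
0.4036 kg (already kg)
16.79 oz × 0.0283495 = 0.475988 kg
281.2 g × 0.001 = 0.2812 kg
Sum: 0.350581 + 0.4036 + 0.475988 − 0.2812 = 0.948969 kg
In grain: 0.948969 / 6.47989×10⁻⁵ = 14644.8 grain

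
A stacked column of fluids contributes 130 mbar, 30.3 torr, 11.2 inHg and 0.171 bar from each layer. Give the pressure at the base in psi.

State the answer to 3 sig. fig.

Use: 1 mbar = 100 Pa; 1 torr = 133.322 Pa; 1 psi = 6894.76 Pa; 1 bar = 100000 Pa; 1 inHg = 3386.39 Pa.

130 mbar × 100 → 13000 Pa
30.3 torr × 133.322 → 4039.66 Pa
11.2 inHg × 3386.39 → 37927.6 Pa
0.171 bar × 100000 → 17100 Pa
Sum: 13000 + 4039.66 + 37927.6 + 17100 = 72067.3 Pa
In psi: 72067.3 / 6894.76 = 10.4525 psi

10.5 psi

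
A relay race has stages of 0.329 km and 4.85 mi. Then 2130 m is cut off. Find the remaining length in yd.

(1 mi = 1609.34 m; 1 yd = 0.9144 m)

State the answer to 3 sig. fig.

0.329 km × 1000 = 329 m
4.85 mi × 1609.34 = 7805.3 m
2130 m (already m)
Sum: 329 + 7805.3 − 2130 = 6004.3 m
In yd: 6004.3 / 0.9144 = 6566.38 yd

6570 yd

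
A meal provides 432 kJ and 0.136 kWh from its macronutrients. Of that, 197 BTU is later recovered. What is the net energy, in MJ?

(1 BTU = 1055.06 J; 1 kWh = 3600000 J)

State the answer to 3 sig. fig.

0.714 MJ

432 kJ × 1000 = 432000 J
0.136 kWh × 3600000 = 489600 J
197 BTU × 1055.06 = 207847 J
Result: 432000 + 489600 − 207847 = 713753 J
In MJ: 713753 / 1000000 = 0.713753 MJ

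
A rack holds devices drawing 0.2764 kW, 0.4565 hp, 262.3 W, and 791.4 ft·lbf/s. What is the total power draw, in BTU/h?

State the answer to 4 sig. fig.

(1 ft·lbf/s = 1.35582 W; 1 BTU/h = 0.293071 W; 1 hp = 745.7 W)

0.2764 kW × 1000 = 276.4 W
0.4565 hp × 745.7 = 340.412 W
262.3 W (already W)
791.4 ft·lbf/s × 1.35582 = 1073 W
Combined: 276.4 + 340.412 + 262.3 + 1073 = 1952.11 W
In BTU/h: 1952.11 / 0.293071 = 6660.88 BTU/h

6661 BTU/h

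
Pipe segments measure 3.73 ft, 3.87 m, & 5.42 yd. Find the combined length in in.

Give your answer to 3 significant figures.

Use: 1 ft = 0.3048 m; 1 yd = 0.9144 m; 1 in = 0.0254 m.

3.73 ft × 0.3048 = 1.1369 m
3.87 m (already m)
5.42 yd × 0.9144 = 4.95605 m
Sum: 1.1369 + 3.87 + 4.95605 = 9.96295 m
In in: 9.96295 / 0.0254 = 392.242 in

392 in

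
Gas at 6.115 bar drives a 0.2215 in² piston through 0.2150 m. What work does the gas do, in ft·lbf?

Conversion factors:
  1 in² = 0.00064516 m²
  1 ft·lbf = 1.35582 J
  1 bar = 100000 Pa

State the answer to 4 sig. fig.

13.86 ft·lbf

6.115 bar → 611500 Pa
0.2215 in² → 1.42903×10⁻⁴ m²
F = P × A = 611500 × 1.42903×10⁻⁴ = 87.3852 N
W = F × d = 87.3852 × 0.215 = 18.7878 J
In ft·lbf: 18.7878 / 1.35582 = 13.8571 ft·lbf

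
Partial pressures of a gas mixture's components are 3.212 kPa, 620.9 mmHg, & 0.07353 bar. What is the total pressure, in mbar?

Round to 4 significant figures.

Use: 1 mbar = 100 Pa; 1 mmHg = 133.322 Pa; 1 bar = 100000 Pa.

933.4 mbar

3.212 kPa × 1000 = 3212 Pa
620.9 mmHg × 133.322 = 82779.6 Pa
0.07353 bar × 100000 = 7353 Pa
Sum: 3212 + 82779.6 + 7353 = 93344.6 Pa
In mbar: 93344.6 / 100 = 933.446 mbar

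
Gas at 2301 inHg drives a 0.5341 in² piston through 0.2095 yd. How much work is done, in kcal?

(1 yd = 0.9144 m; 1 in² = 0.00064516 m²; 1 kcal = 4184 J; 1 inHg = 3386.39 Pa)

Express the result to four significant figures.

2301 inHg → 7.79208×10⁶ Pa
0.5341 in² → 3.4458×10⁻⁴ m²
F = P × A = 7.79208×10⁶ × 3.4458×10⁻⁴ = 2684.99 N
0.2095 yd → 0.191567 m
W = F × d = 2684.99 × 0.191567 = 514.355 J
In kcal: 514.355 / 4184 = 0.122934 kcal

0.1229 kcal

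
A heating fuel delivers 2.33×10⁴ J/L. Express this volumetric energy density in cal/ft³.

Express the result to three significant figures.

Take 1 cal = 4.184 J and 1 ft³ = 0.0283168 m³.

1.58×10⁵ cal/ft³

2.33×10⁴ J/L ÷ 0.001 m³/L = 2.33×10⁷ J/m³
2.33×10⁷ J/m³ ÷ 4.184 J/cal × 0.0283168 m³/ft³ = 157692 cal/ft³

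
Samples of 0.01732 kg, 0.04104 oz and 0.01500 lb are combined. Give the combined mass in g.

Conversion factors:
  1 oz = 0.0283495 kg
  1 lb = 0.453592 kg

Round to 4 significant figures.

25.29 g

0.01732 kg (already kg)
0.04104 oz × 0.0283495 = 0.00116346 kg
0.01500 lb × 0.453592 = 0.00680388 kg
Sum: 0.01732 + 0.00116346 + 0.00680388 = 0.0252873 kg
In g: 0.0252873 / 0.001 = 25.2873 g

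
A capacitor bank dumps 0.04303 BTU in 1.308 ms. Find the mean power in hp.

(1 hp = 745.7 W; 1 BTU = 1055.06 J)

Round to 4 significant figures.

0.04303 BTU × 1055.06 = 45.3992 J
1.308 ms × 0.001 = 0.001308 s
P = E / t = 45.3992 J / 0.001308 s = 34708.9 W
34708.9 W ÷ (745.7 W/hp) = 46.5454 hp

46.55 hp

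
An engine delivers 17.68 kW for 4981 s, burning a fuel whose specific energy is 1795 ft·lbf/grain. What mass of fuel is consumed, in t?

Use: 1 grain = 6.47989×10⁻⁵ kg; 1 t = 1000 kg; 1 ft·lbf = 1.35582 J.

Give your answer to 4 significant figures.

0.002345 t

17.68 kW → 17680 W
E = P × t = 17680 × 4981 = 8.80641×10⁷ J
1795 ft·lbf/grain → 3.75577×10⁷ J/kg
m = E / e_s = 8.80641×10⁷ / 3.75577×10⁷ = 2.34477 kg
In t: 2.34477 / 1000 = 0.00234477 t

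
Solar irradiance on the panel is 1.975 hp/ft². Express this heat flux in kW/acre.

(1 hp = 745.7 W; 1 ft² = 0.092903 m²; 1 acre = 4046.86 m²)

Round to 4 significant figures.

1.975 hp/ft² × 745.7 W/hp ÷ 0.092903 m²/ft² = 15852.6 W/m²
15852.6 W/m² ÷ 1000 W/kW × 4046.86 m²/acre = 64153.3 kW/acre

6.415×10⁴ kW/acre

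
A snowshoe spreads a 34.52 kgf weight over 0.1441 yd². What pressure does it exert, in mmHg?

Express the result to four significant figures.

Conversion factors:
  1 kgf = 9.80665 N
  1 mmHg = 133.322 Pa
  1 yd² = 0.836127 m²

21.07 mmHg

34.52 kgf × 9.80665 → 338.526 N
0.1441 yd² × 0.836127 → 0.120486 m²
P = F / A = 338.526 N / 0.120486 m² = 2809.67 Pa
2809.67 Pa ÷ (133.322 Pa/mmHg) = 21.0743 mmHg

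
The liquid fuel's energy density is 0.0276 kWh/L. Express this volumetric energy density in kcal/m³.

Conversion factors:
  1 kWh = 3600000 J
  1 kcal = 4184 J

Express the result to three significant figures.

0.0276 kWh/L × 3600000 J/kWh ÷ 0.001 m³/L = 9.936×10⁷ J/m³
9.936×10⁷ J/m³ ÷ 4184 J/kcal = 23747.6 kcal/m³

2.37×10⁴ kcal/m³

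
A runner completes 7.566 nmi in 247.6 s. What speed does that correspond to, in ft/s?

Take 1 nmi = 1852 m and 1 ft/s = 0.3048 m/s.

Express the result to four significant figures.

7.566 nmi × 1852 → 14012.2 m
v = d / t = 14012.2 m / 247.6 s = 56.5921 m/s
56.5921 m/s ÷ (0.3048 m/s/ft/s) = 185.67 ft/s

185.7 ft/s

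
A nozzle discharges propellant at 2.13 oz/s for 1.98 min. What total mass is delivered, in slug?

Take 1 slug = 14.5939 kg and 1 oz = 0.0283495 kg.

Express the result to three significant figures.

0.492 slug

2.13 oz/s → 0.0603844 kg/s
1.98 min → 118.8 s
m = ṁ × t = 0.0603844 × 118.8 = 7.17367 kg
In slug: 7.17367 / 14.5939 = 0.491553 slug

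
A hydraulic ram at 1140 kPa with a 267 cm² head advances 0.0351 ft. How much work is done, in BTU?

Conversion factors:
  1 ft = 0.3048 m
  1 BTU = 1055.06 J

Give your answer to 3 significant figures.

0.309 BTU

1140 kPa → 1.14×10⁶ Pa
267 cm² → 0.0267 m²
F = P × A = 1.14×10⁶ × 0.0267 = 30438 N
0.0351 ft → 0.0106985 m
W = F × d = 30438 × 0.0106985 = 325.641 J
In BTU: 325.641 / 1055.06 = 0.308647 BTU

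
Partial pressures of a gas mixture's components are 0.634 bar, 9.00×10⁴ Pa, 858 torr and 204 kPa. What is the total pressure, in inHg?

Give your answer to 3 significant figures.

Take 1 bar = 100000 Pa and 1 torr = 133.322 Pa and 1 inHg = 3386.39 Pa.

0.634 bar × 100000 = 63400 Pa
9.00×10⁴ Pa (already Pa)
858 torr × 133.322 = 114390 Pa
204 kPa × 1000 = 204000 Pa
Total: 63400 + 90000 + 114390 + 204000 = 471790 Pa
In inHg: 471790 / 3386.39 = 139.319 inHg

139 inHg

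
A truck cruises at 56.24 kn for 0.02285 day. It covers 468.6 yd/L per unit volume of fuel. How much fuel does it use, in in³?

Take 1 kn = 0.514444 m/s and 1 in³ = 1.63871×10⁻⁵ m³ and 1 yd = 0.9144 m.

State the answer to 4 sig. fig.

56.24 kn → 28.9323 m/s
0.02285 day → 1974.24 s
d = v × t = 28.9323 × 1974.24 = 57119.3 m
468.6 yd/L → 428488 m/m³
V = d / (distance per unit fuel) = 57119.3 / 428488 = 0.133304 m³
In in³: 0.133304 / 1.63871×10⁻⁵ = 8134.69 in³

8135 in³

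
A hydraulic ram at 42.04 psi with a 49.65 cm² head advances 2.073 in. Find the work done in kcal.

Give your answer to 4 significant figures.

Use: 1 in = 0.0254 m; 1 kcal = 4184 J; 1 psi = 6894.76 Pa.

0.01811 kcal

42.04 psi → 289856 Pa
49.65 cm² → 0.004965 m²
F = P × A = 289856 × 0.004965 = 1439.14 N
2.073 in → 0.0526542 m
W = F × d = 1439.14 × 0.0526542 = 75.7768 J
In kcal: 75.7768 / 4184 = 0.0181111 kcal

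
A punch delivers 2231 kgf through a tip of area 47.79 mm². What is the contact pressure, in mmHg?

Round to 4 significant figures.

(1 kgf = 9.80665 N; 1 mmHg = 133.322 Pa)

3.434×10⁶ mmHg

2231 kgf × 9.80665 → 21878.6 N
47.79 mm² × 10⁻⁶ → 4.779×10⁻⁵ m²
P = F / A = 21878.6 N / 4.779×10⁻⁵ m² = 4.57807×10⁸ Pa
4.57807×10⁸ Pa ÷ (133.322 Pa/mmHg) = 3.43384×10⁶ mmHg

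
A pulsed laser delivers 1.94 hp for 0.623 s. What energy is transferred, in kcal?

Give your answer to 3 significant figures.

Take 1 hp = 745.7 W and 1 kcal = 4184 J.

1.94 hp × 745.7 → 1446.66 W
E = P × t = 1446.66 W × 0.623 s = 901.269 J
901.269 J ÷ (4184 J/kcal) = 0.215408 kcal

0.215 kcal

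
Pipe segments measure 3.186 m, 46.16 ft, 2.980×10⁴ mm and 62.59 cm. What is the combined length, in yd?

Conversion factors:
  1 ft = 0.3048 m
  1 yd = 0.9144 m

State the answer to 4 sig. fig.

52.15 yd

3.186 m (already m)
46.16 ft × 0.3048 = 14.0696 m
2.980×10⁴ mm × 0.001 = 29.8 m
62.59 cm × 0.01 = 0.6259 m
Total: 3.186 + 14.0696 + 29.8 + 0.6259 = 47.6815 m
In yd: 47.6815 / 0.9144 = 52.1451 yd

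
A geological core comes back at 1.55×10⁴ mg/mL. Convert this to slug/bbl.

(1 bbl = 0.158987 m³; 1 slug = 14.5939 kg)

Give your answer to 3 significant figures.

169 slug/bbl

1.55×10⁴ mg/mL × 10⁻⁶ kg/mg ÷ 10⁻⁶ m³/mL = 15500 kg/m³
15500 kg/m³ ÷ 14.5939 kg/slug × 0.158987 m³/bbl = 168.858 slug/bbl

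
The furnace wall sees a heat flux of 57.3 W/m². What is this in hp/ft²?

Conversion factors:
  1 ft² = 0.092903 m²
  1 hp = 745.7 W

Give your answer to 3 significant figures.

0.00714 hp/ft²

57.3 W/m² is already 57.3 W/m²
57.3 W/m² ÷ 745.7 W/hp × 0.092903 m²/ft² = 0.00713872 hp/ft²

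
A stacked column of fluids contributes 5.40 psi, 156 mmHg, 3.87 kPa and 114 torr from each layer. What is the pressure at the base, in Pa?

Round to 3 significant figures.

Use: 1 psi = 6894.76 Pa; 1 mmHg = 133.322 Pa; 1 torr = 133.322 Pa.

5.40 psi × 6894.76 = 37231.7 Pa
156 mmHg × 133.322 = 20798.2 Pa
3.87 kPa × 1000 = 3870 Pa
114 torr × 133.322 = 15198.7 Pa
Sum: 37231.7 + 20798.2 + 3870 + 15198.7 = 77098.6 Pa

7.71×10⁴ Pa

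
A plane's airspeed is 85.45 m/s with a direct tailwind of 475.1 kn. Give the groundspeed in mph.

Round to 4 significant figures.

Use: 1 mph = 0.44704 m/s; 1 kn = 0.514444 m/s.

85.45 m/s (already m/s)
475.1 kn × 0.514444 = 244.412 m/s
Total: 85.45 + 244.412 = 329.862 m/s
In mph: 329.862 / 0.44704 = 737.88 mph

737.9 mph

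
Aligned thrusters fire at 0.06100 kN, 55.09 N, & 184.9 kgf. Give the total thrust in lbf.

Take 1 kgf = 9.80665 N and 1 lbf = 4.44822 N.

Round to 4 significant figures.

0.06100 kN × 1000 → 61 N
55.09 N (already N)
184.9 kgf × 9.80665 → 1813.25 N
Sum: 61 + 55.09 + 1813.25 = 1929.34 N
In lbf: 1929.34 / 4.44822 = 433.733 lbf

433.7 lbf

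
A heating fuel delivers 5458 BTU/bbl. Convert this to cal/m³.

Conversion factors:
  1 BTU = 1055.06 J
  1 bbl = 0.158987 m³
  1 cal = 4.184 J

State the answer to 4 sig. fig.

8.657×10⁶ cal/m³

5458 BTU/bbl × 1055.06 J/BTU ÷ 0.158987 m³/bbl = 3.62201×10⁷ J/m³
3.62201×10⁷ J/m³ ÷ 4.184 J/cal = 8.65681×10⁶ cal/m³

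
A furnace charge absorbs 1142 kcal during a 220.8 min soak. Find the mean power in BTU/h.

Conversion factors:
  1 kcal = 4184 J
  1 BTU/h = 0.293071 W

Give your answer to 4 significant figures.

1142 kcal × 4184 → 4.77813×10⁶ J
220.8 min × 60 → 13248 s
P = E / t = 4.77813×10⁶ J / 13248 s = 360.668 W
360.668 W ÷ (0.293071 W/BTU/h) = 1230.65 BTU/h

1231 BTU/h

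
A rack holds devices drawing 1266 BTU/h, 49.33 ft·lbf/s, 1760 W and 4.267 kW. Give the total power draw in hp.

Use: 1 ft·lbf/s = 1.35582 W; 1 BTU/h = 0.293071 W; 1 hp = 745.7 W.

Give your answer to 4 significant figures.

8.670 hp

1266 BTU/h × 0.293071 = 371.028 W
49.33 ft·lbf/s × 1.35582 = 66.8826 W
1760 W (already W)
4.267 kW × 1000 = 4267 W
Combined: 371.028 + 66.8826 + 1760 + 4267 = 6464.91 W
In hp: 6464.91 / 745.7 = 8.66959 hp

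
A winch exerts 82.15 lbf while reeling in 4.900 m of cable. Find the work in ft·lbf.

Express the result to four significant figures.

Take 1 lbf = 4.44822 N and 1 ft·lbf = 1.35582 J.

82.15 lbf × 4.44822 = 365.421 N
W = F × d = 365.421 N × 4.9 m = 1790.56 J
1790.56 J ÷ (1.35582 J/ft·lbf) = 1320.65 ft·lbf

1321 ft·lbf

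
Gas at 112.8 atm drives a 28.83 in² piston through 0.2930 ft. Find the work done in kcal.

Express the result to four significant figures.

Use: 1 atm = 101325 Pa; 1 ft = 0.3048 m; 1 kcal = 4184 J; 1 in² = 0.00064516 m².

112.8 atm → 1.14295×10⁷ Pa
28.83 in² → 0.0186 m²
F = P × A = 1.14295×10⁷ × 0.0186 = 212589 N
0.2930 ft → 0.0893064 m
W = F × d = 212589 × 0.0893064 = 18985.6 J
In kcal: 18985.6 / 4184 = 4.53767 kcal

4.538 kcal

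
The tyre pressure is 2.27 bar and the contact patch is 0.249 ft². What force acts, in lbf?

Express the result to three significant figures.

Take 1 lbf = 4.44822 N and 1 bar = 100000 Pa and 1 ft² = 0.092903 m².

1180 lbf

2.27 bar × 100000 → 227000 Pa
0.249 ft² × 0.092903 → 0.0231328 m²
F = P × A = 227000 Pa × 0.0231328 m² = 5251.15 N
5251.15 N ÷ (4.44822 N/lbf) = 1180.51 lbf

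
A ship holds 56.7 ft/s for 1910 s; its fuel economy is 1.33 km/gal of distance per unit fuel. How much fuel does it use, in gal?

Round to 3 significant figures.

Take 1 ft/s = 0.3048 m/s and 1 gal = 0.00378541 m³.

24.8 gal

56.7 ft/s → 17.2822 m/s
d = v × t = 17.2822 × 1910 = 33009 m
1.33 km/gal → 351349 m/m³
V = d / (distance per unit fuel) = 33009 / 351349 = 0.0939493 m³
In gal: 0.0939493 / 0.00378541 = 24.8188 gal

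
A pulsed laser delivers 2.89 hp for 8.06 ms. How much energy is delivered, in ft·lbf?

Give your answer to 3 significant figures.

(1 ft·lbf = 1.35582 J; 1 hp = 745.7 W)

2.89 hp × 745.7 → 2155.07 W
8.06 ms × 0.001 → 0.00806 s
E = P × t = 2155.07 W × 0.00806 s = 17.3699 J
17.3699 J ÷ (1.35582 J/ft·lbf) = 12.8114 ft·lbf

12.8 ft·lbf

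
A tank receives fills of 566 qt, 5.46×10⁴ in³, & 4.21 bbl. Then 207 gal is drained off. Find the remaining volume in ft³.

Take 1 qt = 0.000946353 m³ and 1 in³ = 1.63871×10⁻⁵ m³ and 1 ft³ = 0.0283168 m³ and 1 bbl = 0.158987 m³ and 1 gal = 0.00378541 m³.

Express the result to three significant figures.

46.5 ft³

566 qt × 0.000946353 = 0.535636 m³
5.46×10⁴ in³ × 1.63871×10⁻⁵ = 0.894736 m³
4.21 bbl × 0.158987 = 0.669335 m³
207 gal × 0.00378541 = 0.78358 m³
Sum: 0.535636 + 0.894736 + 0.669335 − 0.78358 = 1.31613 m³
In ft³: 1.31613 / 0.0283168 = 46.4788 ft³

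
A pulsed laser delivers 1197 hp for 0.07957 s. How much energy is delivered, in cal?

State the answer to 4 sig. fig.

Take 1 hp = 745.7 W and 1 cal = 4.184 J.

1197 hp × 745.7 → 892603 W
E = P × t = 892603 W × 0.07957 s = 71024.4 J
71024.4 J ÷ (4.184 J/cal) = 16975.2 cal

1.698×10⁴ cal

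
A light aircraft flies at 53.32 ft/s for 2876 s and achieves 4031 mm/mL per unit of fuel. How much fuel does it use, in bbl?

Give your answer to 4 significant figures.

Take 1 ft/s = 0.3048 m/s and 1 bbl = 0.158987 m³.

53.32 ft/s → 16.2519 m/s
d = v × t = 16.2519 × 2876 = 46740.5 m
4031 mm/mL → 4.031×10⁶ m/m³
V = d / (distance per unit fuel) = 46740.5 / 4.031×10⁶ = 0.0115953 m³
In bbl: 0.0115953 / 0.158987 = 0.0729324 bbl

0.07293 bbl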